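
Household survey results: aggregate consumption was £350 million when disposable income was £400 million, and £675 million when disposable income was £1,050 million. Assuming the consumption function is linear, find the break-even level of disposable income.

MPC = (675 − 350)/(1050 − 400) = 325/650 = 0.5
a = 350 − 0.5(400) = 350 − 200 = 150
Break-even: Y = a/(1−MPC) = 150/0.5 = 300

Y = 300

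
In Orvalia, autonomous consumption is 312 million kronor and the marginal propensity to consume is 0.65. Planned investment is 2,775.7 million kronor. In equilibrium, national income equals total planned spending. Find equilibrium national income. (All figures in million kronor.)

Y = 8822

Y = C + I = 312 + 0.65Y + 2775.7
Y − 0.65Y = 3087.7
0.35Y = 3087.7, so Y = 3087.7/0.35 = 8822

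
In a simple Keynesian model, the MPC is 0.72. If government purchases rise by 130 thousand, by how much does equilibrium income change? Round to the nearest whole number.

ΔY ≈ 464

The multiplier is 1/(1 − MPC) = 1/0.28.
ΔY = 130/0.28 = 464.29 ≈ 464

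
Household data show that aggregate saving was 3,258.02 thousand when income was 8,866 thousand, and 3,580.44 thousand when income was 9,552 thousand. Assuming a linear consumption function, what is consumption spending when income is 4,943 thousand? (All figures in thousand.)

C = 3528.79

MPS = ΔS/ΔY = (3580.44 − 3258.02)/(9552 − 8866) = 322.42/686 = 0.47
MPC = 1 − MPS = 0.53
Autonomous saving = 3258.02 − 0.47(8866) = -909, so a = 909
C = 909 + 0.53(4943) = 909 + 2619.79 = 3528.79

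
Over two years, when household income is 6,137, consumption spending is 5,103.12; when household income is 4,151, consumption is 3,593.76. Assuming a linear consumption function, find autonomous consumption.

MPC = ΔC/ΔY = (5103.12 − 3593.76)/(6137 − 4151) = 1509.36/1986 = 0.76
a = C − MPC·Y = 3593.76 − 0.76(4151) = 3593.76 − 3154.76 = 439

a = 439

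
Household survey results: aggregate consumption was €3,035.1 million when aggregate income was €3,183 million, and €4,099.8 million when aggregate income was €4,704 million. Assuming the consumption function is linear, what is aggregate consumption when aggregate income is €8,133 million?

MPC = (4099.8 − 3035.1)/(4704 − 3183) = 1064.7/1521 = 0.7
a = 3035.1 − 0.7(3183) = 3035.1 − 2228.1 = 807
C = 807 + 0.7(8133) = 807 + 5693.1 = 6500.1

C = 6500.1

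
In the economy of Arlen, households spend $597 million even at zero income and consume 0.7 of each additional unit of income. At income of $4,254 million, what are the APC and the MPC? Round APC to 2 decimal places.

MPC = 0.7 (the slope of the consumption function)
C = 597 + 0.7(4254) = 3574.8, so APC = 3574.8/4254 = 0.84

APC = 0.84; MPC = 0.7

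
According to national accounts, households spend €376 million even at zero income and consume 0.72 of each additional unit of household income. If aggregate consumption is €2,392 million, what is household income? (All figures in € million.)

376 + 0.72Y = 2392
0.72Y = 2016, so Y = 2016/0.72 = 2800

Y = 2800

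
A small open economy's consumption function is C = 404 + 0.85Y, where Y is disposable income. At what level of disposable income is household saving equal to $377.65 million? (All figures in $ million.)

S = Y − C = -404 + 0.15Y
-404 + 0.15Y = 377.65, so 0.15Y = 781.65 and Y = 5211

Y = 5211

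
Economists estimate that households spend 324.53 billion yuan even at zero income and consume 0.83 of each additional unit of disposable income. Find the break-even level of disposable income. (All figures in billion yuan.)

Y = 1909

At break-even, C = Y: 324.53 + 0.83Y = Y
0.17Y = 324.53, so Y = 324.53/0.17 = 1909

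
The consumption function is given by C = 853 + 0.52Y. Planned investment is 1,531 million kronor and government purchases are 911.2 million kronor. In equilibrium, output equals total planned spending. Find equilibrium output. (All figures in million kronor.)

Y = 6865

Y = C + I + G = 853 + 0.52Y + 1531 + 911.2
Y − 0.52Y = 3295.2
0.48Y = 3295.2, so Y = 3295.2/0.48 = 6865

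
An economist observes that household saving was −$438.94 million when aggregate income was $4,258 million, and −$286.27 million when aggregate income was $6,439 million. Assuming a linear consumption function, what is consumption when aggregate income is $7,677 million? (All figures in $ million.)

C = 7876.61

MPS = ΔS/ΔY = (-286.27 − (-438.94))/(6439 − 4258) = 152.67/2181 = 0.07
MPC = 1 − MPS = 0.93
Autonomous saving = -438.94 − 0.07(4258) = -737, so a = 737
C = 737 + 0.93(7677) = 737 + 7139.61 = 7876.61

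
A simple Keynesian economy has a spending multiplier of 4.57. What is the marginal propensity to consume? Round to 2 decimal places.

k = 1/(1 − MPC), so 1 − MPC = 1/k = 1/4.57 = 0.2188
MPC = 1 − 0.2188 = 0.78

MPC = 0.78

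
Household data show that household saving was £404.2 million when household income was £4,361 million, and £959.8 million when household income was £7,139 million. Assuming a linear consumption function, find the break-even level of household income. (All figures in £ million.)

MPS = ΔS/ΔY = (959.8 − 404.2)/(7139 − 4361) = 555.6/2778 = 0.2
MPC = 1 − MPS = 0.8
From S(4361) = 404.2: −a + 0.2(4361) = 404.2, so a = 872.2 − 404.2 = 468
Break-even (S = 0): Y = a/MPS = 468/0.2 = 2340

Y = 2340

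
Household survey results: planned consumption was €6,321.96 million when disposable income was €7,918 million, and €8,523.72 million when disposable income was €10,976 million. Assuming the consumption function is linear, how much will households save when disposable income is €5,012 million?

MPC = (8523.72 − 6321.96)/(10976 − 7918) = 2201.76/3058 = 0.72
a = 6321.96 − 0.72(7918) = 6321.96 − 5700.96 = 621
C = 621 + 0.72(5012) = 4229.64
S = 5012 − 4229.64 = 782.36

S = 782.36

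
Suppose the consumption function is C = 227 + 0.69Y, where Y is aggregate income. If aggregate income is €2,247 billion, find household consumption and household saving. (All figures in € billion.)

C = 1777.43; S = 469.57

C = 227 + 0.69(2247) = 227 + 1550.43 = 1777.43
S = Y − C = 2247 − 1777.43 = 469.57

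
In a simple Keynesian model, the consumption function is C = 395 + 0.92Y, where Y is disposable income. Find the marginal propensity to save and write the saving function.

MPS = 1 − MPC = 1 − 0.92 = 0.08
S = Y − C = -395 + 0.08Y

MPS = 0.08; S = -395 + 0.08Y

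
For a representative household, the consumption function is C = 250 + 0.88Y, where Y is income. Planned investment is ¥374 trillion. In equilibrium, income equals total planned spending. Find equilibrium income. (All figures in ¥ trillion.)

Y = C + I = 250 + 0.88Y + 374
Y − 0.88Y = 624
0.12Y = 624, so Y = 624/0.12 = 5200

Y = 5200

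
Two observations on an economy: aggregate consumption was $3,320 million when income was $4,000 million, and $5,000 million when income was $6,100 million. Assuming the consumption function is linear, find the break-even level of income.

MPC = (5000 − 3320)/(6100 − 4000) = 1680/2100 = 0.8
a = 3320 − 0.8(4000) = 3320 − 3200 = 120
Break-even: Y = a/(1−MPC) = 120/0.2 = 600

Y = 600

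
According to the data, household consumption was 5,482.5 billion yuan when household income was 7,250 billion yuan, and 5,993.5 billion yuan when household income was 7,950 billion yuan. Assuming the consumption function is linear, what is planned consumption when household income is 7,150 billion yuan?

C = 5409.5

MPC = (5993.5 − 5482.5)/(7950 − 7250) = 511/700 = 0.73
a = 5482.5 − 0.73(7250) = 5482.5 − 5292.5 = 190
C = 190 + 0.73(7150) = 190 + 5219.5 = 5409.5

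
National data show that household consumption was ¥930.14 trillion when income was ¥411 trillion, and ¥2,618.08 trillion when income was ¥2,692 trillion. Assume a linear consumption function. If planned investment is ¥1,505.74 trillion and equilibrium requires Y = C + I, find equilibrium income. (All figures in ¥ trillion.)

Y = 8199

MPC = (2618.08 − 930.14)/(2692 − 411) = 1687.94/2281 = 0.74
a = 930.14 − 0.74(411) = 626
Equilibrium: Y = 626 + 0.74Y + 1505.74
0.26Y = 2131.74, so Y = 2131.74/0.26 = 8199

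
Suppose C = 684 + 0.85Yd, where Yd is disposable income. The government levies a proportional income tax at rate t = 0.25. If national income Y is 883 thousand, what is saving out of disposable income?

S = -584.6625

Yd = (1 − 0.25)(883) = 0.75(883) = 662.25
C = 684 + 0.85(662.25) = 684 + 562.9125 = 1246.9125
S = Yd − C = 662.25 − 1246.9125 = -584.6625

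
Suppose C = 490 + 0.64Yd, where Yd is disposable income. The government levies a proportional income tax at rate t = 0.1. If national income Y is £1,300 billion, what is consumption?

Yd = (1 − 0.1)(1300) = 0.9(1300) = 1170
C = 490 + 0.64(1170) = 490 + 748.8 = 1238.8

C = 1238.8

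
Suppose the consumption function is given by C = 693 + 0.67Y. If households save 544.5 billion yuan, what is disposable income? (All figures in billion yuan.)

Y = 3750

S = Y − C = -693 + 0.33Y
-693 + 0.33Y = 544.5, so 0.33Y = 1237.5 and Y = 3750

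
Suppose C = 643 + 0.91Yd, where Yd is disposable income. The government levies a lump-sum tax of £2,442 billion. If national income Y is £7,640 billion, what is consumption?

C = 5373.18

Yd = Y − T = 7640 − 2442 = 5198
C = 643 + 0.91(5198) = 643 + 4730.18 = 5373.18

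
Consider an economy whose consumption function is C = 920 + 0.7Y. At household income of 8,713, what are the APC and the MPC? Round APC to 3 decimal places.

APC = 0.806; MPC = 0.7

MPC = 0.7 (the slope of the consumption function)
C = 920 + 0.7(8713) = 7019.1, so APC = 7019.1/8713 = 0.806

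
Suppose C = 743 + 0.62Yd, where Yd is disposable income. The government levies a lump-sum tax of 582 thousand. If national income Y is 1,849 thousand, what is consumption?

Yd = Y − T = 1849 − 582 = 1267
C = 743 + 0.62(1267) = 743 + 785.54 = 1528.54

C = 1528.54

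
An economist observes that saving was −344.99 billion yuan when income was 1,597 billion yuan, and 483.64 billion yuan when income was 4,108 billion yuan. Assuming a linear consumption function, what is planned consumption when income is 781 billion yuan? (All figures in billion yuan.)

MPS = ΔS/ΔY = (483.64 − (-344.99))/(4108 − 1597) = 828.63/2511 = 0.33
MPC = 1 − MPS = 0.67
Autonomous saving = -344.99 − 0.33(1597) = -872, so a = 872
C = 872 + 0.67(781) = 872 + 523.27 = 1395.27

C = 1395.27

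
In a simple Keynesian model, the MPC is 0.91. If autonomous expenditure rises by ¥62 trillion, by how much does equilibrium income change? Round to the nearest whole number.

The multiplier is 1/(1 − MPC) = 1/0.09.
ΔY = 62/0.09 = 688.89 ≈ 689

ΔY ≈ 689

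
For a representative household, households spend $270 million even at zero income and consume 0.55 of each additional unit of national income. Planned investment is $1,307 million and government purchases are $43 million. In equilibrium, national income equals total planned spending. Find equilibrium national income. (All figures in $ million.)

Y = 3600

Y = C + I + G = 270 + 0.55Y + 1307 + 43
Y − 0.55Y = 1620
0.45Y = 1620, so Y = 1620/0.45 = 3600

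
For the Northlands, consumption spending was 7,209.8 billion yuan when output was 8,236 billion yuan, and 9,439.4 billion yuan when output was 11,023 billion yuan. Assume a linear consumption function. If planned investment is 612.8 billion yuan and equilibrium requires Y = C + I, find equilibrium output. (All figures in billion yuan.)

Y = 6169

MPC = (9439.4 − 7209.8)/(11023 − 8236) = 2229.6/2787 = 0.8
a = 7209.8 − 0.8(8236) = 621
Equilibrium: Y = 621 + 0.8Y + 612.8
0.2Y = 1233.8, so Y = 1233.8/0.2 = 6169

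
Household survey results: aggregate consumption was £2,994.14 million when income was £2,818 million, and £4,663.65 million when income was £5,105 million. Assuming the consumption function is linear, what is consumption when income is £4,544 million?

MPC = (4663.65 − 2994.14)/(5105 − 2818) = 1669.51/2287 = 0.73
a = 2994.14 − 0.73(2818) = 2994.14 − 2057.14 = 937
C = 937 + 0.73(4544) = 937 + 3317.12 = 4254.12

C = 4254.12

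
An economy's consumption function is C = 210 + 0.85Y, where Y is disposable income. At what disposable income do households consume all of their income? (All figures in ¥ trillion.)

At break-even, C = Y: 210 + 0.85Y = Y
0.15Y = 210, so Y = 210/0.15 = 1400

Y = 1400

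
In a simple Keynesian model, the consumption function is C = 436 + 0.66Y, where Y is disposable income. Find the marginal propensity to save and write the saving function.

MPS = 0.34; S = -436 + 0.34Y

MPS = 1 − MPC = 1 − 0.66 = 0.34
S = Y − C = -436 + 0.34Y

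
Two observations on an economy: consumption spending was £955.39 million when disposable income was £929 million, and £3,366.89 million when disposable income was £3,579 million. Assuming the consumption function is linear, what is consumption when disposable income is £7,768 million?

C = 7178.88

MPC = (3366.89 − 955.39)/(3579 − 929) = 2411.5/2650 = 0.91
a = 955.39 − 0.91(929) = 955.39 − 845.39 = 110
C = 110 + 0.91(7768) = 110 + 7068.88 = 7178.88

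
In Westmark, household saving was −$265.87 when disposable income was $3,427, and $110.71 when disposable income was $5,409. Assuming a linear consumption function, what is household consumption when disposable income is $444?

MPS = ΔS/ΔY = (110.71 − (-265.87))/(5409 − 3427) = 376.58/1982 = 0.19
MPC = 1 − MPS = 0.81
Autonomous saving = -265.87 − 0.19(3427) = -917, so a = 917
C = 917 + 0.81(444) = 917 + 359.64 = 1276.64

C = 1276.64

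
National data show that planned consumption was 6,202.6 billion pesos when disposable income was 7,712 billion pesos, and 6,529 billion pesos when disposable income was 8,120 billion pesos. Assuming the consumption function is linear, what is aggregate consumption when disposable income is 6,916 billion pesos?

C = 5565.8

MPC = (6529 − 6202.6)/(8120 − 7712) = 326.4/408 = 0.8
a = 6202.6 − 0.8(7712) = 6202.6 − 6169.6 = 33
C = 33 + 0.8(6916) = 33 + 5532.8 = 5565.8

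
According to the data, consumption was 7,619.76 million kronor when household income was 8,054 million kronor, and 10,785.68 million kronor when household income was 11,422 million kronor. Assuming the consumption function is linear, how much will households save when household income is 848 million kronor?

MPC = (10785.68 − 7619.76)/(11422 − 8054) = 3165.92/3368 = 0.94
a = 7619.76 − 0.94(8054) = 7619.76 − 7570.76 = 49
C = 49 + 0.94(848) = 846.12
S = 848 − 846.12 = 1.88

S = 1.88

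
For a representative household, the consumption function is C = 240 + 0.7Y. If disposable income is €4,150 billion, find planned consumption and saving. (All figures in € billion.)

C = 3145; S = 1005

C = 240 + 0.7(4150) = 240 + 2905 = 3145
S = Y − C = 4150 − 3145 = 1005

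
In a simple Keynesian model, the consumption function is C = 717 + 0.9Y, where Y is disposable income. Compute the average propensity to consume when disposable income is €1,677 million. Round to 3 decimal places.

C = 717 + 0.9(1677) = 2226.3
APC = C/Y = 2226.3/1677 = 1.328

APC = 1.328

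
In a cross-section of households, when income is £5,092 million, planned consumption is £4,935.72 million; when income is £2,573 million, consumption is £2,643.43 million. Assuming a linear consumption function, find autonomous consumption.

a = 302

MPC = ΔC/ΔY = (4935.72 − 2643.43)/(5092 − 2573) = 2292.29/2519 = 0.91
a = C − MPC·Y = 2643.43 − 0.91(2573) = 2643.43 − 2341.43 = 302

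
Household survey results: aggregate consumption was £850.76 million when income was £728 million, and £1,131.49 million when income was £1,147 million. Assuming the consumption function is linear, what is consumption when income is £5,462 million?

MPC = (1131.49 − 850.76)/(1147 − 728) = 280.73/419 = 0.67
a = 850.76 − 0.67(728) = 850.76 − 487.76 = 363
C = 363 + 0.67(5462) = 363 + 3659.54 = 4022.54

C = 4022.54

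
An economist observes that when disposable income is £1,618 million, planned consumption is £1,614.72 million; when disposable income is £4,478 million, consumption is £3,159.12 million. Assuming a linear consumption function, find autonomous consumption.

a = 741

MPC = ΔC/ΔY = (3159.12 − 1614.72)/(4478 − 1618) = 1544.4/2860 = 0.54
a = C − MPC·Y = 1614.72 − 0.54(1618) = 1614.72 − 873.72 = 741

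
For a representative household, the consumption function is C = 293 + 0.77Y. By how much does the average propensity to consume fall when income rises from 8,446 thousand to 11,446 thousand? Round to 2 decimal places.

ΔAPC = 0.01

At Y = 8446: C = 293 + 0.77(8446) = 6796.42, APC = 6796.42/8446 = 0.805
At Y = 11446: C = 9106.42, APC = 9106.42/11446 = 0.796
Fall in APC = 0.805 − 0.796 = 0.009 ≈ 0.01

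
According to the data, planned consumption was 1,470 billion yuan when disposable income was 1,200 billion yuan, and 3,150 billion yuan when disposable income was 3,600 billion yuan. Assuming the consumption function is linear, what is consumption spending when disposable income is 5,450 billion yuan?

C = 4445

MPC = (3150 − 1470)/(3600 − 1200) = 1680/2400 = 0.7
a = 1470 − 0.7(1200) = 1470 − 840 = 630
C = 630 + 0.7(5450) = 630 + 3815 = 4445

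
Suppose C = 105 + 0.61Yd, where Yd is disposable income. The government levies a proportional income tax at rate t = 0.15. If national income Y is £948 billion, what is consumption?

C = 596.538

Yd = (1 − 0.15)(948) = 0.85(948) = 805.8
C = 105 + 0.61(805.8) = 105 + 491.538 = 596.538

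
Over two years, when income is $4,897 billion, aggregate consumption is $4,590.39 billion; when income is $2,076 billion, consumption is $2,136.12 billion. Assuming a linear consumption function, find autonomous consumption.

a = 330

MPC = ΔC/ΔY = (4590.39 − 2136.12)/(4897 − 2076) = 2454.27/2821 = 0.87
a = C − MPC·Y = 2136.12 − 0.87(2076) = 2136.12 − 1806.12 = 330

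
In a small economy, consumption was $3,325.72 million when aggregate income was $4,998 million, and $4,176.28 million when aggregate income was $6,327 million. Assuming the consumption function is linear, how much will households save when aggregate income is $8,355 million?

MPC = (4176.28 − 3325.72)/(6327 − 4998) = 850.56/1329 = 0.64
a = 3325.72 − 0.64(4998) = 3325.72 − 3198.72 = 127
C = 127 + 0.64(8355) = 5474.2
S = 8355 − 5474.2 = 2880.8

S = 2880.8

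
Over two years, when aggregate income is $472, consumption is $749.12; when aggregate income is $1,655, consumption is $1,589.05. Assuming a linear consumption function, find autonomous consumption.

a = 414

MPC = ΔC/ΔY = (1589.05 − 749.12)/(1655 − 472) = 839.93/1183 = 0.71
a = C − MPC·Y = 749.12 − 0.71(472) = 749.12 − 335.12 = 414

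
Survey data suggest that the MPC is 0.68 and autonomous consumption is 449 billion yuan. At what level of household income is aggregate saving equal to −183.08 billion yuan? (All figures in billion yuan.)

Y = 831

S = Y − C = -449 + 0.32Y
-449 + 0.32Y = -183.08, so 0.32Y = 265.92 and Y = 831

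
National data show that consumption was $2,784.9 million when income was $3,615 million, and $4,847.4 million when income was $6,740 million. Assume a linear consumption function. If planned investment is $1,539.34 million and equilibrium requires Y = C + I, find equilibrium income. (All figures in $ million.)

Y = 5701

MPC = (4847.4 − 2784.9)/(6740 − 3615) = 2062.5/3125 = 0.66
a = 2784.9 − 0.66(3615) = 399
Equilibrium: Y = 399 + 0.66Y + 1539.34
0.34Y = 1938.34, so Y = 1938.34/0.34 = 5701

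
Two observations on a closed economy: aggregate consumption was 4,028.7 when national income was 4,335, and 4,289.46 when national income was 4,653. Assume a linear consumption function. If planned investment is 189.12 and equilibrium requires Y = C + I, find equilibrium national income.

MPC = (4289.46 − 4028.7)/(4653 − 4335) = 260.76/318 = 0.82
a = 4028.7 − 0.82(4335) = 474
Equilibrium: Y = 474 + 0.82Y + 189.12
0.18Y = 663.12, so Y = 663.12/0.18 = 3684

Y = 3684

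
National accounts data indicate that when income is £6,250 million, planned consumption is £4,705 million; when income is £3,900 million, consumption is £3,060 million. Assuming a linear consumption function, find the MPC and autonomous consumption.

MPC = ΔC/ΔY = (4705 − 3060)/(6250 − 3900) = 1645/2350 = 0.7
a = C − MPC·Y = 3060 − 0.7(3900) = 3060 − 2730 = 330

MPC = 0.7; a = 330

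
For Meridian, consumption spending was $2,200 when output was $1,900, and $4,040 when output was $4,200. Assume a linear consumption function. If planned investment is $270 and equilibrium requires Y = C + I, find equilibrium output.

Y = 4750

MPC = (4040 − 2200)/(4200 − 1900) = 1840/2300 = 0.8
a = 2200 − 0.8(1900) = 680
Equilibrium: Y = 680 + 0.8Y + 270
0.2Y = 950, so Y = 950/0.2 = 4750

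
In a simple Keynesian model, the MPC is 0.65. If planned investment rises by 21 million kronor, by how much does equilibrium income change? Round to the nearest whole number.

The multiplier is 1/(1 − MPC) = 1/0.35.
ΔY = 21/0.35 = 60.00 ≈ 60

ΔY ≈ 60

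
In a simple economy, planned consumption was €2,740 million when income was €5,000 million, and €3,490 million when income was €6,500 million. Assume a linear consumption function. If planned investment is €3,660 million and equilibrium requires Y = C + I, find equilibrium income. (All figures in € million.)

Y = 7800

MPC = (3490 − 2740)/(6500 − 5000) = 750/1500 = 0.5
a = 2740 − 0.5(5000) = 240
Equilibrium: Y = 240 + 0.5Y + 3660
0.5Y = 3900, so Y = 3900/0.5 = 7800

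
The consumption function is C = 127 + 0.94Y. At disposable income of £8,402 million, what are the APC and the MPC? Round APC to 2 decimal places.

MPC = 0.94 (the slope of the consumption function)
C = 127 + 0.94(8402) = 8024.88, so APC = 8024.88/8402 = 0.96

APC = 0.96; MPC = 0.94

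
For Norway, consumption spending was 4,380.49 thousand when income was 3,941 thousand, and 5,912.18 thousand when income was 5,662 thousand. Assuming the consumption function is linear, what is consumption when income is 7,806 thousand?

MPC = (5912.18 − 4380.49)/(5662 − 3941) = 1531.69/1721 = 0.89
a = 4380.49 − 0.89(3941) = 4380.49 − 3507.49 = 873
C = 873 + 0.89(7806) = 873 + 6947.34 = 7820.34

C = 7820.34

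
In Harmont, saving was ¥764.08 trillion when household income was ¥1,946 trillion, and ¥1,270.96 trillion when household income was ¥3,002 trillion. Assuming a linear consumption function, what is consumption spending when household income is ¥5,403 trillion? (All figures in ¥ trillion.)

MPS = ΔS/ΔY = (1270.96 − 764.08)/(3002 − 1946) = 506.88/1056 = 0.48
MPC = 1 − MPS = 0.52
Autonomous saving = 764.08 − 0.48(1946) = -170, so a = 170
C = 170 + 0.52(5403) = 170 + 2809.56 = 2979.56

C = 2979.56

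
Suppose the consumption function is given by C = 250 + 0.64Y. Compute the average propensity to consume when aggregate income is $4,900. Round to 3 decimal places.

C = 250 + 0.64(4900) = 3386
APC = C/Y = 3386/4900 = 0.691

APC = 0.691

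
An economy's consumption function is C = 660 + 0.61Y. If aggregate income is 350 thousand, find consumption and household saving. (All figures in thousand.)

C = 873.5; S = -523.5

C = 660 + 0.61(350) = 660 + 213.5 = 873.5
S = Y − C = 350 − 873.5 = -523.5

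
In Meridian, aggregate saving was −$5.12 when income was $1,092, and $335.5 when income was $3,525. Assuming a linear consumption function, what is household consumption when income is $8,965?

MPS = ΔS/ΔY = (335.5 − (-5.12))/(3525 − 1092) = 340.62/2433 = 0.14
MPC = 1 − MPS = 0.86
Autonomous saving = -5.12 − 0.14(1092) = -158, so a = 158
C = 158 + 0.86(8965) = 158 + 7709.9 = 7867.9

C = 7867.9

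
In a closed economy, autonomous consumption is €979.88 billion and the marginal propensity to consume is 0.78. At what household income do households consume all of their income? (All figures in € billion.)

At break-even, C = Y: 979.88 + 0.78Y = Y
0.22Y = 979.88, so Y = 979.88/0.22 = 4454

Y = 4454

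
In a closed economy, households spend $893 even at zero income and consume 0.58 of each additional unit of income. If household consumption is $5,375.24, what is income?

Y = 7728

893 + 0.58Y = 5375.24
0.58Y = 4482.24, so Y = 4482.24/0.58 = 7728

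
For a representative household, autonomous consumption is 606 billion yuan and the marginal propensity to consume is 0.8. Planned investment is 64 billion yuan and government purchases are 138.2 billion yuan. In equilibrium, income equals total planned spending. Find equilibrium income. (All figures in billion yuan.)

Y = C + I + G = 606 + 0.8Y + 64 + 138.2
Y − 0.8Y = 808.2
0.2Y = 808.2, so Y = 808.2/0.2 = 4041

Y = 4041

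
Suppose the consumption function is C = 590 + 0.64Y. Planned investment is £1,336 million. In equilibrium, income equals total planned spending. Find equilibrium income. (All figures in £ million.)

Y = C + I = 590 + 0.64Y + 1336
Y − 0.64Y = 1926
0.36Y = 1926, so Y = 1926/0.36 = 5350

Y = 5350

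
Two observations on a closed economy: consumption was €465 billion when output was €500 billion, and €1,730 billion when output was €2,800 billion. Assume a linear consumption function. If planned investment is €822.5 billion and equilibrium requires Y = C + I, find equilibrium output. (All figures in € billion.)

Y = 2250

MPC = (1730 − 465)/(2800 − 500) = 1265/2300 = 0.55
a = 465 − 0.55(500) = 190
Equilibrium: Y = 190 + 0.55Y + 822.5
0.45Y = 1012.5, so Y = 1012.5/0.45 = 2250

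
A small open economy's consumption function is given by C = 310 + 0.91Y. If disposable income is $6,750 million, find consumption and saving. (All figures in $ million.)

C = 310 + 0.91(6750) = 310 + 6142.5 = 6452.5
S = Y − C = 6750 − 6452.5 = 297.5

C = 6452.5; S = 297.5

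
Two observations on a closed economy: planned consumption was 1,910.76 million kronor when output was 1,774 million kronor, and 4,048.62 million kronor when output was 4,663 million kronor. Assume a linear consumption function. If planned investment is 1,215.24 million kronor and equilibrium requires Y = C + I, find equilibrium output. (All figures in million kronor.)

Y = 6974

MPC = (4048.62 − 1910.76)/(4663 − 1774) = 2137.86/2889 = 0.74
a = 1910.76 − 0.74(1774) = 598
Equilibrium: Y = 598 + 0.74Y + 1215.24
0.26Y = 1813.24, so Y = 1813.24/0.26 = 6974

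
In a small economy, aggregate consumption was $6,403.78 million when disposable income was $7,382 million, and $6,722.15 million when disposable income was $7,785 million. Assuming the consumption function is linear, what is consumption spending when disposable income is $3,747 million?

C = 3532.13

MPC = (6722.15 − 6403.78)/(7785 − 7382) = 318.37/403 = 0.79
a = 6403.78 − 0.79(7382) = 6403.78 − 5831.78 = 572
C = 572 + 0.79(3747) = 572 + 2960.13 = 3532.13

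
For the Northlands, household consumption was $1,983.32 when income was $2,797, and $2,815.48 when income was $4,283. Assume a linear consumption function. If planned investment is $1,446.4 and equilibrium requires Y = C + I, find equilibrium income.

Y = 4235

MPC = (2815.48 − 1983.32)/(4283 − 2797) = 832.16/1486 = 0.56
a = 1983.32 − 0.56(2797) = 417
Equilibrium: Y = 417 + 0.56Y + 1446.4
0.44Y = 1863.4, so Y = 1863.4/0.44 = 4235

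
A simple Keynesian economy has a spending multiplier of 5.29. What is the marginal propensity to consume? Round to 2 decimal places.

MPC = 0.81

k = 1/(1 − MPC), so 1 − MPC = 1/k = 1/5.29 = 0.1890
MPC = 1 − 0.1890 = 0.81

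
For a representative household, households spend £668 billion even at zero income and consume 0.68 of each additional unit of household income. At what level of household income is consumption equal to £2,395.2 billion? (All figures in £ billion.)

668 + 0.68Y = 2395.2
0.68Y = 1727.2, so Y = 1727.2/0.68 = 2540

Y = 2540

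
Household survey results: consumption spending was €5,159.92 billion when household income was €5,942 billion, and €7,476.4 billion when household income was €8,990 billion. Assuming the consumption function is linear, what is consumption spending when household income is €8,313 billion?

MPC = (7476.4 − 5159.92)/(8990 − 5942) = 2316.48/3048 = 0.76
a = 5159.92 − 0.76(5942) = 5159.92 − 4515.92 = 644
C = 644 + 0.76(8313) = 644 + 6317.88 = 6961.88

C = 6961.88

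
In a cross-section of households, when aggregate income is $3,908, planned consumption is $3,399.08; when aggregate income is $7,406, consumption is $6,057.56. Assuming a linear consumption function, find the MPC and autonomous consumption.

MPC = ΔC/ΔY = (6057.56 − 3399.08)/(7406 − 3908) = 2658.48/3498 = 0.76
a = C − MPC·Y = 3399.08 − 0.76(3908) = 3399.08 − 2970.08 = 429

MPC = 0.76; a = 429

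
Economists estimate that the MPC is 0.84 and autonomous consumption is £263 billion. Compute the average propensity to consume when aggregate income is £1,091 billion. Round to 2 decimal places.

APC = 1.08

C = 263 + 0.84(1091) = 1179.44
APC = C/Y = 1179.44/1091 = 1.08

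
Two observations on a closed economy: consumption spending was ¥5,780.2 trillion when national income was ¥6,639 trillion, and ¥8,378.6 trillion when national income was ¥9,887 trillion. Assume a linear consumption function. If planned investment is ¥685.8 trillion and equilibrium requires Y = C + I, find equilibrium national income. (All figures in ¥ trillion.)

Y = 5774

MPC = (8378.6 − 5780.2)/(9887 − 6639) = 2598.4/3248 = 0.8
a = 5780.2 − 0.8(6639) = 469
Equilibrium: Y = 469 + 0.8Y + 685.8
0.2Y = 1154.8, so Y = 1154.8/0.2 = 5774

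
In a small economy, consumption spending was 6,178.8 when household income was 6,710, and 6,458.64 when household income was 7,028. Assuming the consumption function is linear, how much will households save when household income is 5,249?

MPC = (6458.64 − 6178.8)/(7028 − 6710) = 279.84/318 = 0.88
a = 6178.8 − 0.88(6710) = 6178.8 − 5904.8 = 274
C = 274 + 0.88(5249) = 4893.12
S = 5249 − 4893.12 = 355.88

S = 355.88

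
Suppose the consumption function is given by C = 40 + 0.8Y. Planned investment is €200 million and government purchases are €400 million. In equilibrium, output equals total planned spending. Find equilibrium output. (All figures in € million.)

Y = C + I + G = 40 + 0.8Y + 200 + 400
Y − 0.8Y = 640
0.2Y = 640, so Y = 640/0.2 = 3200

Y = 3200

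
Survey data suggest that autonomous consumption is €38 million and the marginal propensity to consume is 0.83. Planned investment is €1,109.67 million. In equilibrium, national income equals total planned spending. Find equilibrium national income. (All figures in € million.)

Y = 6751

Y = C + I = 38 + 0.83Y + 1109.67
Y − 0.83Y = 1147.67
0.17Y = 1147.67, so Y = 1147.67/0.17 = 6751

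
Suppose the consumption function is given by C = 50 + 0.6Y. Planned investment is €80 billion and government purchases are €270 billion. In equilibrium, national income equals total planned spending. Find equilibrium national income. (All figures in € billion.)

Y = 1000

Y = C + I + G = 50 + 0.6Y + 80 + 270
Y − 0.6Y = 400
0.4Y = 400, so Y = 400/0.4 = 1000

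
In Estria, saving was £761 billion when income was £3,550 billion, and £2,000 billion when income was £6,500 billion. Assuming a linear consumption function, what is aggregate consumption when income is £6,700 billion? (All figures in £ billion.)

MPS = ΔS/ΔY = (2000 − 761)/(6500 − 3550) = 1239/2950 = 0.42
MPC = 1 − MPS = 0.58
Autonomous saving = 761 − 0.42(3550) = -730, so a = 730
C = 730 + 0.58(6700) = 730 + 3886 = 4616

C = 4616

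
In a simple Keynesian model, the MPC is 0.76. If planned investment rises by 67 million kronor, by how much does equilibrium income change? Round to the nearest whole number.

The multiplier is 1/(1 − MPC) = 1/0.24.
ΔY = 67/0.24 = 279.17 ≈ 279

ΔY ≈ 279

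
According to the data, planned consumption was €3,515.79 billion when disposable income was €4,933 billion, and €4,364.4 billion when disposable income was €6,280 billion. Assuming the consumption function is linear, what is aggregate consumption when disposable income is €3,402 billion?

C = 2551.26

MPC = (4364.4 − 3515.79)/(6280 − 4933) = 848.61/1347 = 0.63
a = 3515.79 − 0.63(4933) = 3515.79 − 3107.79 = 408
C = 408 + 0.63(3402) = 408 + 2143.26 = 2551.26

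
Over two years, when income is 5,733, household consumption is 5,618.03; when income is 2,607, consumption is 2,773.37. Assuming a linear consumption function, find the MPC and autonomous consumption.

MPC = ΔC/ΔY = (5618.03 − 2773.37)/(5733 − 2607) = 2844.66/3126 = 0.91
a = C − MPC·Y = 2773.37 − 0.91(2607) = 2773.37 − 2372.37 = 401

MPC = 0.91; a = 401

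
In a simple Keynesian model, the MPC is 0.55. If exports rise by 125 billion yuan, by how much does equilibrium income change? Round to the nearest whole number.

ΔY ≈ 278

The multiplier is 1/(1 − MPC) = 1/0.45.
ΔY = 125/0.45 = 277.78 ≈ 278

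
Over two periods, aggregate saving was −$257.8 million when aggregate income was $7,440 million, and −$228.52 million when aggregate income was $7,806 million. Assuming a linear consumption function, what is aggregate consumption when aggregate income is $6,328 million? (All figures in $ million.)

C = 6674.76

MPS = ΔS/ΔY = (-228.52 − (-257.8))/(7806 − 7440) = 29.28/366 = 0.08
MPC = 1 − MPS = 0.92
Autonomous saving = -257.8 − 0.08(7440) = -853, so a = 853
C = 853 + 0.92(6328) = 853 + 5821.76 = 6674.76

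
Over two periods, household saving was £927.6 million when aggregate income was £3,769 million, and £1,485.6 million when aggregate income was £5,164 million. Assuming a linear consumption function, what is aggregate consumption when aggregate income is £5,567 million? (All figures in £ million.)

C = 3920.2

MPS = ΔS/ΔY = (1485.6 − 927.6)/(5164 − 3769) = 558/1395 = 0.4
MPC = 1 − MPS = 0.6
Autonomous saving = 927.6 − 0.4(3769) = -580, so a = 580
C = 580 + 0.6(5567) = 580 + 3340.2 = 3920.2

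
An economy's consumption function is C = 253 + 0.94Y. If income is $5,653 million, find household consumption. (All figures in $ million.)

C = 5566.82

C = 253 + 0.94(5653) = 253 + 5313.82 = 5566.82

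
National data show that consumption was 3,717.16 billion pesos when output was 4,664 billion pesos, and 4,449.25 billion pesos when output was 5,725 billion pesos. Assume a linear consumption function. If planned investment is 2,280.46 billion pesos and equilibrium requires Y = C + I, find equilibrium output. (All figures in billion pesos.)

MPC = (4449.25 − 3717.16)/(5725 − 4664) = 732.09/1061 = 0.69
a = 3717.16 − 0.69(4664) = 499
Equilibrium: Y = 499 + 0.69Y + 2280.46
0.31Y = 2779.46, so Y = 2779.46/0.31 = 8966

Y = 8966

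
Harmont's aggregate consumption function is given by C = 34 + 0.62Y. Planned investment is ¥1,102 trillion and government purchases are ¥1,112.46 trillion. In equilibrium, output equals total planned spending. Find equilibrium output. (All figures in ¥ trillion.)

Y = 5917

Y = C + I + G = 34 + 0.62Y + 1102 + 1112.46
Y − 0.62Y = 2248.46
0.38Y = 2248.46, so Y = 2248.46/0.38 = 5917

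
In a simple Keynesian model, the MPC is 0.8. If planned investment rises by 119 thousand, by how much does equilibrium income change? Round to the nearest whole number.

The multiplier is 1/(1 − MPC) = 1/0.2.
ΔY = 119/0.2 = 595.00 ≈ 595

ΔY ≈ 595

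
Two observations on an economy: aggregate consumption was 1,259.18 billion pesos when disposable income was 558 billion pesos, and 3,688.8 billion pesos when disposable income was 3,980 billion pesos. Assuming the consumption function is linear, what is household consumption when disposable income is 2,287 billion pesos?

C = 2486.77

MPC = (3688.8 − 1259.18)/(3980 − 558) = 2429.62/3422 = 0.71
a = 1259.18 − 0.71(558) = 1259.18 − 396.18 = 863
C = 863 + 0.71(2287) = 863 + 1623.77 = 2486.77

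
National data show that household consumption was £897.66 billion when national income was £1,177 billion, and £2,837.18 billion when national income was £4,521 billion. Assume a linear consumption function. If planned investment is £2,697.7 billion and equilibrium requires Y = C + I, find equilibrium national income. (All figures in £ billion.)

Y = 6935

MPC = (2837.18 − 897.66)/(4521 − 1177) = 1939.52/3344 = 0.58
a = 897.66 − 0.58(1177) = 215
Equilibrium: Y = 215 + 0.58Y + 2697.7
0.42Y = 2912.7, so Y = 2912.7/0.42 = 6935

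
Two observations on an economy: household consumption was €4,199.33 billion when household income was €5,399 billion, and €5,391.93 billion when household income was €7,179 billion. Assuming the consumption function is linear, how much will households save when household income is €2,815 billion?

S = 346.95

MPC = (5391.93 − 4199.33)/(7179 − 5399) = 1192.6/1780 = 0.67
a = 4199.33 − 0.67(5399) = 4199.33 − 3617.33 = 582
C = 582 + 0.67(2815) = 2468.05
S = 2815 − 2468.05 = 346.95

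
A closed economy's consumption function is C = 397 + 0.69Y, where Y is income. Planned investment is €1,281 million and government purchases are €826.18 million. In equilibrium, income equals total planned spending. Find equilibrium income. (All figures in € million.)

Y = 8078

Y = C + I + G = 397 + 0.69Y + 1281 + 826.18
Y − 0.69Y = 2504.18
0.31Y = 2504.18, so Y = 2504.18/0.31 = 8078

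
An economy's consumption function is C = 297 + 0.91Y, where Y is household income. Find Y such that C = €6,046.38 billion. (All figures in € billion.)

Y = 6318

297 + 0.91Y = 6046.38
0.91Y = 5749.38, so Y = 5749.38/0.91 = 6318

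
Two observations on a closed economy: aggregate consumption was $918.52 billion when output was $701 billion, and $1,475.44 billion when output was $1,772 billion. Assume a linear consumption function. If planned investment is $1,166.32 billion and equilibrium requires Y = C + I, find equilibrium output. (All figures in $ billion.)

MPC = (1475.44 − 918.52)/(1772 − 701) = 556.92/1071 = 0.52
a = 918.52 − 0.52(701) = 554
Equilibrium: Y = 554 + 0.52Y + 1166.32
0.48Y = 1720.32, so Y = 1720.32/0.48 = 3584

Y = 3584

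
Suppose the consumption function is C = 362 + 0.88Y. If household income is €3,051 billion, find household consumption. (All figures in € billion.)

C = 3046.88

C = 362 + 0.88(3051) = 362 + 2684.88 = 3046.88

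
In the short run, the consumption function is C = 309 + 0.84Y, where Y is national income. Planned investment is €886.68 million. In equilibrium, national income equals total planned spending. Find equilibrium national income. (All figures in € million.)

Y = 7473

Y = C + I = 309 + 0.84Y + 886.68
Y − 0.84Y = 1195.68
0.16Y = 1195.68, so Y = 1195.68/0.16 = 7473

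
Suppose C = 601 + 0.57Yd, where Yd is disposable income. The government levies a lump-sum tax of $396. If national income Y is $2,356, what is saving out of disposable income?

S = 241.8

Yd = Y − T = 2356 − 396 = 1960
C = 601 + 0.57(1960) = 601 + 1117.2 = 1718.2
S = Yd − C = 1960 − 1718.2 = 241.8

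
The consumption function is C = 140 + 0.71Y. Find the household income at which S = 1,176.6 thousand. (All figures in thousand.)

S = Y − C = -140 + 0.29Y
-140 + 0.29Y = 1176.6, so 0.29Y = 1316.6 and Y = 4540

Y = 4540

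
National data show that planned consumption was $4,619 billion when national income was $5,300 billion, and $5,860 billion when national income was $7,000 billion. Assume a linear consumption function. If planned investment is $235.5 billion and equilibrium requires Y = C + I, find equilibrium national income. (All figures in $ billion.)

Y = 3650

MPC = (5860 − 4619)/(7000 − 5300) = 1241/1700 = 0.73
a = 4619 − 0.73(5300) = 750
Equilibrium: Y = 750 + 0.73Y + 235.5
0.27Y = 985.5, so Y = 985.5/0.27 = 3650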